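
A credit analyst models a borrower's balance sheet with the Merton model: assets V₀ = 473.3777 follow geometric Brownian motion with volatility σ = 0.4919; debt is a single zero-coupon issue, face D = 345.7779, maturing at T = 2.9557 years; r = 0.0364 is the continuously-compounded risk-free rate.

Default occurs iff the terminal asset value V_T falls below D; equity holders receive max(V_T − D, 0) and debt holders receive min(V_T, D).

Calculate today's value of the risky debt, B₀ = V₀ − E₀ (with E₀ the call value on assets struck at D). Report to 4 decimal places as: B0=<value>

Apply the equity-as-call identities (strike 345.7779, horizon 2.9557 years):
d₁ = [ln(V₀/D) + (r + σ²/2)T] / (σ√T)
   = [ln(473.3777/345.7779) + (0.0364 + 0.5·0.4919²)·2.9557] / (0.4919·√2.9557)
   = [0.314097 + 0.465176] / 0.845682 = 0.921473
d₂ = d₁ − σ√T = 0.921473 − 0.845682 = 0.075792
N(d₁) = 0.821598,  N(d₂) = 0.530208,  e^(−rT) = 0.897998
E₀ = V₀·N(d₁) − D·e^(−rT)·N(d₂)
   = 473.3777·0.821598 − 345.7779·0.897998·0.530208 = 224.292729
B₀ = V₀ − E₀ = 473.3777 − 224.292729 = 249.084971

B0=249.0850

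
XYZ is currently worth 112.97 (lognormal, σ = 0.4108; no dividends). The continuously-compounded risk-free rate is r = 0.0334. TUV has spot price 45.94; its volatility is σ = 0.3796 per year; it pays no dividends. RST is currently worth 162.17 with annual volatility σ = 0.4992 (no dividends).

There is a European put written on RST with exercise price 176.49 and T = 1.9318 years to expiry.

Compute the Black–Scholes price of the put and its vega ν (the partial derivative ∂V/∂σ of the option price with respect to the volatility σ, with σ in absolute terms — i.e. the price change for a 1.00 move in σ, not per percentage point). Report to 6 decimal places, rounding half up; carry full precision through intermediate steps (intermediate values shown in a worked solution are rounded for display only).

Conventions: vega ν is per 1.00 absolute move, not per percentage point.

σ√T = 0.4992·√1.9318 = 0.693834
d₁ = (ln(S/K) + (r+σ²/2)T) / (σ√T) = (ln(162.17/176.49) + (0.0334+0.4992²/2)·1.9318) / 0.693834 = (-0.084619 + 0.305225) / 0.693834 = 0.317952
d₂ = d₁ − σ√T = 0.317952 − 0.693834 = -0.375882
e^{−rT} = 0.937515
N(−d₁) = 0.375261,  N(−d₂) = 0.646498
Put price V = K·e^{−rT}·N(−d₂) − S·N(−d₁) = 106.970864 − 60.856022 = 46.114842
φ(d₁) = (1/√(2π))·e^{−d₁²/2} = 0.379278
ν = S·φ(d₁)·√T = 85.488853

price = 46.114842
ν = 85.488853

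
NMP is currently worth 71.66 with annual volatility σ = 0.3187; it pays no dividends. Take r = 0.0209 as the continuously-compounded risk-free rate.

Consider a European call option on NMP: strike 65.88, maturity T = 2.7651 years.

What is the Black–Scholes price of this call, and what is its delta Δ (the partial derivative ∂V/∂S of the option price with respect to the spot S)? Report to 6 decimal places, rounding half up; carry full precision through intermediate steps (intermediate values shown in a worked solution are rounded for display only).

σ√T = 0.3187·√2.7651 = 0.529953
d₁ = (ln(S/K) + (r+σ²/2)T) / (σ√T) = (ln(71.66/65.88) + (0.0209+0.3187²/2)·2.7651) / 0.529953 = (0.084098 + 0.198216) / 0.529953 = 0.532714
d₂ = d₁ − σ√T = 0.532714 − 0.529953 = 0.002761
e^{−rT} = 0.943848
N(d₁) = 0.702884,  N(d₂) = 0.501101
Call price V = S·N(d₁) − K·e^{−rT}·N(d₂) = 50.368688 − 31.158831 = 19.209857
Δ = N(d₁) = 0.702884

price = 19.209857
Δ = 0.702884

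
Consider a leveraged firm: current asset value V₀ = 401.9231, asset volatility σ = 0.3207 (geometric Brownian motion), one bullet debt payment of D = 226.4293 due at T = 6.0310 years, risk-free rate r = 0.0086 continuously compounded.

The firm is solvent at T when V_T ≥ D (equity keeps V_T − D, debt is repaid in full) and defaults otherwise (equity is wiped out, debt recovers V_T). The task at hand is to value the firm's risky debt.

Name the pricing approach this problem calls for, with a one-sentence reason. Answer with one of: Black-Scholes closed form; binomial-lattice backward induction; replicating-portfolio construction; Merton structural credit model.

Key observation: the question is about default risk generated by asset-value dynamics against a debt face of 226.4293 — the structural framework prices exactly that.

framework: Merton structural credit model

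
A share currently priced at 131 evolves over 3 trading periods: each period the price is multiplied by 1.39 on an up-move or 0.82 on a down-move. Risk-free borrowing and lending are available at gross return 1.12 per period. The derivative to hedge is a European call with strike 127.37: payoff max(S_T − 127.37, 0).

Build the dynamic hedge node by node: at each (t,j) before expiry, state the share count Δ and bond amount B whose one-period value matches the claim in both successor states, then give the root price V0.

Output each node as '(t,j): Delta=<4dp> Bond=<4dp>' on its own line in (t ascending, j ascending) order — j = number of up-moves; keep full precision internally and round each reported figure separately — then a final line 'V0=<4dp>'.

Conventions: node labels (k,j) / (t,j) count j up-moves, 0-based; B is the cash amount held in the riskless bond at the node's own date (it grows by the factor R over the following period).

(0,0): Delta=0.8535 Bond=-66.0485
(1,0): Delta=0.6153 Bond=-48.3944
(1,1): Delta=0.9799 Bond=-96.9963
(2,0): Delta=0.0000 Bond=0.0000
(2,1): Delta=0.9420 Bond=-102.9832
(2,2): Delta=1.0000 Bond=-113.7232
V0=45.7559

Arbitrage-free pricing uses the up-move probability p* = (R−d)/(u−d) = 0.5263, discounting each step at R = 1.12.
Terminal payoffs: V(3,0)=0.0000, V(3,1)=0.0000, V(3,2)=80.1762, V(3,3)=224.4461
  t=2,j=0: stock 88.0844 → up 122.4373 (V=0.0000), down 72.2292 (V=0.0000). Price 0.0000; hedge Δ=0.0000, bond B=0.0000.
  t=2,j=1: stock 149.3138 → up 207.5462 (V=80.1762), down 122.4373 (V=0.0000). Price 37.6768; hedge Δ=0.9420, bond B=-102.9832.
  t=2,j=2: stock 253.1051 → up 351.8161 (V=224.4461), down 207.5462 (V=80.1762). Price 139.3819; hedge Δ=1.0000, bond B=-113.7232.
  t=1,j=0: stock 107.4200 → up 149.3138 (V=37.6768), down 88.0844 (V=0.0000). Price 17.7053; hedge Δ=0.6153, bond B=-48.3944.
  t=1,j=1: stock 182.0900 → up 253.1051 (V=139.3819), down 149.3138 (V=37.6768). Price 81.4337; hedge Δ=0.9799, bond B=-96.9963.
  t=0,j=0: stock 131.0000 → up 182.0900 (V=81.4337), down 107.4200 (V=17.7053). Price 45.7559; hedge Δ=0.8535, bond B=-66.0485.
Check: Δ(0,0)·S0 + B(0,0) = 45.7559 = V0.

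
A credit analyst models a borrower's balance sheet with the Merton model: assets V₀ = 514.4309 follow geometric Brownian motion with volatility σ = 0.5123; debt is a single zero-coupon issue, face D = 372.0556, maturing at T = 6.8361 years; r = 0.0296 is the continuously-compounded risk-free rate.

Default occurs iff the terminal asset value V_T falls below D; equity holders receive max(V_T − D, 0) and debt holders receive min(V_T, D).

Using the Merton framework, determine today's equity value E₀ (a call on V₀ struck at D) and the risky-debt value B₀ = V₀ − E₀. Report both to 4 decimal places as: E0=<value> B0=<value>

Equity is a call on the firm's assets struck at D = 372.0556:
d₁ = [ln(V₀/D) + (r + σ²/2)T] / (σ√T)
   = [ln(514.4309/372.0556) + (0.0296 + 0.5·0.5123²)·6.8361] / (0.5123·√6.8361)
   = [0.324018 + 1.099420] / 1.339456 = 1.062698
d₂ = d₁ − σ√T = 1.062698 − 1.339456 = -0.276758
N(d₁) = 0.856041,  N(d₂) = 0.390983,  e^(−rT) = 0.816810
E₀ = V₀·N(d₁) − D·e^(−rT)·N(d₂)
   = 514.4309·0.856041 − 372.0556·0.816810·0.390983 = 321.554488
B₀ = V₀ − E₀ = 514.4309 − 321.554488 = 192.876412

E0=321.5545 B0=192.8764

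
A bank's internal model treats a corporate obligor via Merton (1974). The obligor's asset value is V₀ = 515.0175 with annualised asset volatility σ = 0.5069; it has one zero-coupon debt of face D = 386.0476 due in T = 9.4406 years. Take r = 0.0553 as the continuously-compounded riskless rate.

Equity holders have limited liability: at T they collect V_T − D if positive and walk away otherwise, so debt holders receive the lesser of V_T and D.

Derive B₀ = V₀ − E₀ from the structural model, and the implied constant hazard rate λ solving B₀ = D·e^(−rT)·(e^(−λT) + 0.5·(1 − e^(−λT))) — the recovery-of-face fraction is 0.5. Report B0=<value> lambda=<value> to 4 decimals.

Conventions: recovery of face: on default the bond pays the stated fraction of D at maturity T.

Apply the equity-as-call identities (strike 386.0476, horizon 9.4406 years):
d₁ = [ln(V₀/D) + (r + σ²/2)T] / (σ√T)
   = [ln(515.0175/386.0476) + (0.0553 + 0.5·0.5069²)·9.4406] / (0.5069·√9.4406)
   = [0.288240 + 1.734935] / 1.557479 = 1.299007
d₂ = d₁ − σ√T = 1.299007 − 1.557479 = -0.258472
N(d₁) = 0.903029,  N(d₂) = 0.398021,  e^(−rT) = 0.593294
E₀ = V₀·N(d₁) − D·e^(−rT)·N(d₂)
   = 515.0175·0.903029 − 386.0476·0.593294·0.398021 = 373.913126
B₀ = V₀ − E₀ = 515.0175 − 373.913126 = 141.104374
e^(−λT) = (B₀·e^(rT)/D − 0.5)/(1 − 0.5) = (141.1044·1.685505/386.0476 − 0.5)/0.5 = 0.23213905
λ = −ln(0.23213905)/9.4406 = 0.154696

B0=141.1044 lambda=0.1547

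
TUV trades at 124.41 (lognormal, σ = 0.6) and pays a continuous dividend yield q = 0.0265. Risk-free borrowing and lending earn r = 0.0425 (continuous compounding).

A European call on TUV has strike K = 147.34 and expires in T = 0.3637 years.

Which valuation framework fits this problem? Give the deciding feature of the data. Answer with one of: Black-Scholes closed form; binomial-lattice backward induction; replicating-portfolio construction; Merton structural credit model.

framework: Black-Scholes closed form

Key observation: with TUV following a GBM at constant σ and r, the European call struck at 147.34 prices in closed form — nothing here needs a stepwise model or a balance sheet.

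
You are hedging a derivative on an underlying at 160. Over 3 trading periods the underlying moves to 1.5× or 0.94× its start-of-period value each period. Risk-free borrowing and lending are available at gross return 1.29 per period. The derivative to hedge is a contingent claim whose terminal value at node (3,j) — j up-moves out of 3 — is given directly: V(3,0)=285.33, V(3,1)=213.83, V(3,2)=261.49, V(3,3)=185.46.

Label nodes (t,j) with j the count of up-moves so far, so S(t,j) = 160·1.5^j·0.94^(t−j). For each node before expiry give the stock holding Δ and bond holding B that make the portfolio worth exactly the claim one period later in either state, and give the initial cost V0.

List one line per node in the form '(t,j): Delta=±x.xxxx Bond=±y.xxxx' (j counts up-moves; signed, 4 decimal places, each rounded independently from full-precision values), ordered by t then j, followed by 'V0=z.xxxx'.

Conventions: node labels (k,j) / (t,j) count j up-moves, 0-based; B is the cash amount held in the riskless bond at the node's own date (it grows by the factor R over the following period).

Risk-neutral probability p* = (R−d)/(u−d) = (1.29−0.94)/(1.5−0.94) = 0.6250.
Payoffs at expiry: V(3,0)=285.3300, V(3,1)=213.8300, V(3,2)=261.4900, V(3,3)=185.4600
  t=2,j=0: stock 141.3760 → up 212.0640 (V=213.8300), down 132.8934 (V=285.3300). Price 186.5446; hedge Δ=-0.9031, bond B=314.2231.
  t=2,j=1: stock 225.6000 → up 338.4000 (V=261.4900), down 212.0640 (V=213.8300). Price 188.8508; hedge Δ=0.3772, bond B=103.7436.
  t=2,j=2: stock 360.0000 → up 540.0000 (V=185.4600), down 338.4000 (V=261.4900). Price 165.8692; hedge Δ=-0.3771, bond B=301.6370.
  t=1,j=0: stock 150.4000 → up 225.6000 (V=188.8508), down 141.3760 (V=186.5446). Price 145.7255; hedge Δ=0.0274, bond B=141.6073.
  t=1,j=1: stock 240.0000 → up 360.0000 (V=165.8692), down 225.6000 (V=188.8508). Price 135.2615; hedge Δ=-0.1710, bond B=176.3000.
  t=0,j=0: stock 160.0000 → up 240.0000 (V=135.2615), down 150.4000 (V=145.7255). Price 107.8957; hedge Δ=-0.1168, bond B=126.5816.
As a check, the time-0 holding Δ(0,0)·S0 + B(0,0) comes to 107.8957 — exactly V0.

(0,0): Delta=-0.1168 Bond=126.5816
(1,0): Delta=0.0274 Bond=141.6073
(1,1): Delta=-0.1710 Bond=176.3000
(2,0): Delta=-0.9031 Bond=314.2231
(2,1): Delta=0.3772 Bond=103.7436
(2,2): Delta=-0.3771 Bond=301.6370
V0=107.8957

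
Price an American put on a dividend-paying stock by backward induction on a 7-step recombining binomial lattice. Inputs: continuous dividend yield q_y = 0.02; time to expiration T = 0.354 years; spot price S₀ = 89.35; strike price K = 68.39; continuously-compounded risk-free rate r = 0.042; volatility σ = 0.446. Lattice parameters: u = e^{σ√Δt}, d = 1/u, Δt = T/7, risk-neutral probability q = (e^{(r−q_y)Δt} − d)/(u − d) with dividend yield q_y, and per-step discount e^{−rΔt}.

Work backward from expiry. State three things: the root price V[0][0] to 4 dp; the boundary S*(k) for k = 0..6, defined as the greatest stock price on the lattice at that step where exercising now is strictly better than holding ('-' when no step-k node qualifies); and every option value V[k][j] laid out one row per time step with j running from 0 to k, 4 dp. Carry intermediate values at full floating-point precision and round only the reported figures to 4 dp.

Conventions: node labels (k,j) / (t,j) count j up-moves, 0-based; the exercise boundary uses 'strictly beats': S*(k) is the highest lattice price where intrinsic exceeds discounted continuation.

price = 1.5951
boundary = - - - - - 54.1131 59.8220
tree:
1.5951
2.5927 0.5234
4.1398 0.9315 0.0845
6.4633 1.6460 0.1630 0.0000
9.7999 2.8843 0.3144 0.0000 0.0000
14.2769 5.0027 0.6065 0.0000 0.0000 0.0000
19.4410 8.5680 1.1700 0.0000 0.0000 0.0000 0.0000
24.1122 14.2769 2.2568 0.0000 0.0000 0.0000 0.0000 0.0000

params: Δt=0.05057 u=1.10550 d=0.90457 q=0.48049 e^(-rΔt)=0.99788
t_7 payoffs: 24.1122 14.2769 2.2568 0.0000 0.0000 0.0000 0.0000 0.0000
t_6: node(6,0) S=48.9490 payoff=19.4410 vs cont=19.3453 → 19.4410 [stop]  node(6,1) S=59.8220 payoff=8.5680 vs cont=8.4834 → 8.5680 [stop]  node(6,2) S=73.1102 payoff=0.0000 vs cont=1.1700 → 1.1700 [wait]  node(6,3) S=89.3500 payoff=0.0000 vs cont=0.0000 → 0.0000 [wait]  node(6,4) S=109.1972 payoff=0.0000 vs cont=0.0000 → 0.0000 [wait]  node(6,5) S=133.4529 payoff=0.0000 vs cont=0.0000 → 0.0000 [wait]  node(6,6) S=163.0966 payoff=0.0000 vs cont=0.0000 → 0.0000 [wait]  ⇒ S*(6)=59.8220
t_5: node(5,0) S=54.1131 payoff=14.2769 vs cont=14.1865 → 14.2769 [stop]  node(5,1) S=66.1332 payoff=2.2568 vs cont=5.0027 → 5.0027 [wait]  node(5,2) S=80.8232 payoff=0.0000 vs cont=0.6065 → 0.6065 [wait]  node(5,3) S=98.7763 payoff=0.0000 vs cont=0.0000 → 0.0000 [wait]  node(5,4) S=120.7174 payoff=0.0000 vs cont=0.0000 → 0.0000 [wait]  node(5,5) S=147.5321 payoff=0.0000 vs cont=0.0000 → 0.0000 [wait]  ⇒ S*(5)=54.1131
t_4: node(4,0) S=59.8220 payoff=8.5680 vs cont=9.7999 → 9.7999 [wait]  node(4,1) S=73.1102 payoff=0.0000 vs cont=2.8843 → 2.8843 [wait]  node(4,2) S=89.3500 payoff=0.0000 vs cont=0.3144 → 0.3144 [wait]  node(4,3) S=109.1972 payoff=0.0000 vs cont=0.0000 → 0.0000 [wait]  node(4,4) S=133.4529 payoff=0.0000 vs cont=0.0000 → 0.0000 [wait]  ⇒ S*(4)=-
t_3: node(3,0) S=66.1332 payoff=2.2568 vs cont=6.4633 → 6.4633 [wait]  node(3,1) S=80.8232 payoff=0.0000 vs cont=1.6460 → 1.6460 [wait]  node(3,2) S=98.7763 payoff=0.0000 vs cont=0.1630 → 0.1630 [wait]  node(3,3) S=120.7174 payoff=0.0000 vs cont=0.0000 → 0.0000 [wait]  ⇒ S*(3)=-
t_2: node(2,0) S=73.1102 payoff=0.0000 vs cont=4.1398 → 4.1398 [wait]  node(2,1) S=89.3500 payoff=0.0000 vs cont=0.9315 → 0.9315 [wait]  node(2,2) S=109.1972 payoff=0.0000 vs cont=0.0845 → 0.0845 [wait]  ⇒ S*(2)=-
t_1: node(1,0) S=80.8232 payoff=0.0000 vs cont=2.5927 → 2.5927 [wait]  node(1,1) S=98.7763 payoff=0.0000 vs cont=0.5234 → 0.5234 [wait]  ⇒ S*(1)=-
t_0: node(0,0) S=89.3500 payoff=0.0000 vs cont=1.5951 → 1.5951 [wait]  ⇒ S*(0)=-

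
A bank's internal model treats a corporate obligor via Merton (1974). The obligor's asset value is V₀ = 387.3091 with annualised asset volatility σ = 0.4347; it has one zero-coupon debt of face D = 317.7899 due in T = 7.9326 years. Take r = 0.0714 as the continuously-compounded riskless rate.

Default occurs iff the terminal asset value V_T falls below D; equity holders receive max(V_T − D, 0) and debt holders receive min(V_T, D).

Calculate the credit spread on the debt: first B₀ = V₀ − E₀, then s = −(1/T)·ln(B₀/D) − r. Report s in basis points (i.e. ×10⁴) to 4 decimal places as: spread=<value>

spread=384.5985

Apply the equity-as-call identities (strike 317.7899, horizon 7.9326 years):
d₁ = [ln(V₀/D) + (r + σ²/2)T] / (σ√T)
   = [ln(387.3091/317.7899) + (0.0714 + 0.5·0.4347²)·7.9326] / (0.4347·√7.9326)
   = [0.197833 + 1.315876] / 1.224327 = 1.236360
d₂ = d₁ − σ√T = 1.236360 − 1.224327 = 0.012033
N(d₁) = 0.891838,  N(d₂) = 0.504800,  e^(−rT) = 0.567572
E₀ = V₀·N(d₁) − D·e^(−rT)·N(d₂)
   = 387.3091·0.891838 − 317.7899·0.567572·0.504800 = 254.366660
B₀ = V₀ − E₀ = 387.3091 − 254.366660 = 132.942440
spread = −(1/T)·ln(B₀/D) − r = −(1/7.9326)·ln(132.942440/317.7899) − 0.0714 = 0.03845985
in basis points: 0.03845985 × 10⁴ = 384.5985 bp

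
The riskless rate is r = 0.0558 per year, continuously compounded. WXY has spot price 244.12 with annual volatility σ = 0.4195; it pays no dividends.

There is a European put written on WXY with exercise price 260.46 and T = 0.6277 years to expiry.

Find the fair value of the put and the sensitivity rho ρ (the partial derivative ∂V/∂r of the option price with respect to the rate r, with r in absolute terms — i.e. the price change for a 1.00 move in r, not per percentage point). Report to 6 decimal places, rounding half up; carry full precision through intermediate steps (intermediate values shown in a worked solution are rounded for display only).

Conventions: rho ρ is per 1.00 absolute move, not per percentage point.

price = 36.524168
ρ = -94.863540

σ√T = 0.4195·√0.6277 = 0.332359
d₁ = (ln(S/K) + (r+σ²/2)T) / (σ√T) = (ln(244.12/260.46) + (0.0558+0.4195²/2)·0.6277) / 0.332359 = (-0.064789 + 0.090257) / 0.332359 = 0.076627
d₂ = d₁ − σ√T = 0.076627 − 0.332359 = -0.255733
e^{−rT} = 0.965581
N(−d₁) = 0.469460,  N(−d₂) = 0.600921
Put price V = K·e^{−rT}·N(−d₂) − S·N(−d₁) = 151.128788 − 114.604620 = 36.524168
ρ = −K·T·e^{−rT}·N(−d₂) = -94.863540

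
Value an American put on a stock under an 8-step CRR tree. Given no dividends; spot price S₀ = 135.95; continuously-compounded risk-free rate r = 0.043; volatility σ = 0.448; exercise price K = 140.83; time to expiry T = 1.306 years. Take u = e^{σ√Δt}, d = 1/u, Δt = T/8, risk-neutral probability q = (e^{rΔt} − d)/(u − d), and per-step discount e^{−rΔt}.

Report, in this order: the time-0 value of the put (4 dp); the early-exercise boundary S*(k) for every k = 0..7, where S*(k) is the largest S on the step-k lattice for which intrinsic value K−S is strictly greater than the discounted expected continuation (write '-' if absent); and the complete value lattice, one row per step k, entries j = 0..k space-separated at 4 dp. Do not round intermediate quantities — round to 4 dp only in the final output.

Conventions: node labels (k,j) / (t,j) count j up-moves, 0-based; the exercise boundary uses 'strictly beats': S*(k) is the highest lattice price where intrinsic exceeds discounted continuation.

Δt=0.16325  u=1.19843  d=0.83443  q=0.47422  discount=0.99300
step 8 (expiry): payoffs max(K−S,0) = 108.8791 94.9412 74.9231 46.1725 4.8800 0.0000 0.0000 0.0000 0.0000
step 7: (k=7,j=0): S=38.2909, K−S=102.5391, hold=101.5540 ⇒ V=102.5391 exercise | (k=7,j=1): S=54.9945, K−S=85.8355, hold=84.8504 ⇒ V=85.8355 exercise | (k=7,j=2): S=78.9847, K−S=61.8453, hold=60.8601 ⇒ V=61.8453 exercise | (k=7,j=3): S=113.4403, K−S=27.3897, hold=26.4046 ⇒ V=27.3897 exercise | (k=7,j=4): S=162.9263, K−S=0.0000, hold=2.5478 ⇒ V=2.5478 continue | (k=7,j=5): S=233.9997, K−S=0.0000, hold=0.0000 ⇒ V=0.0000 continue | (k=7,j=6): S=336.0774, K−S=0.0000, hold=0.0000 ⇒ V=0.0000 continue | (k=7,j=7): S=482.6844, K−S=0.0000, hold=0.0000 ⇒ V=0.0000 continue  boundary S*=113.4403
step 6: (k=6,j=0): S=45.8888, K−S=94.9412, hold=93.9560 ⇒ V=94.9412 exercise | (k=6,j=1): S=65.9069, K−S=74.9231, hold=73.9379 ⇒ V=74.9231 exercise | (k=6,j=2): S=94.6575, K−S=46.1725, hold=45.1873 ⇒ V=46.1725 exercise | (k=6,j=3): S=135.9500, K−S=4.8800, hold=15.4999 ⇒ V=15.4999 continue | (k=6,j=4): S=195.2555, K−S=0.0000, hold=1.3302 ⇒ V=1.3302 continue | (k=6,j=5): S=280.4318, K−S=0.0000, hold=0.0000 ⇒ V=0.0000 continue | (k=6,j=6): S=402.7646, K−S=0.0000, hold=0.0000 ⇒ V=0.0000 continue  boundary S*=94.6575
step 5: (k=5,j=0): S=54.9945, K−S=85.8355, hold=84.8504 ⇒ V=85.8355 exercise | (k=5,j=1): S=78.9847, K−S=61.8453, hold=60.8601 ⇒ V=61.8453 exercise | (k=5,j=2): S=113.4403, K−S=27.3897, hold=31.4056 ⇒ V=31.4056 continue | (k=5,j=3): S=162.9263, K−S=0.0000, hold=8.7189 ⇒ V=8.7189 continue | (k=5,j=4): S=233.9997, K−S=0.0000, hold=0.6945 ⇒ V=0.6945 continue | (k=5,j=5): S=336.0774, K−S=0.0000, hold=0.0000 ⇒ V=0.0000 continue  boundary S*=78.9847
step 4: (k=4,j=0): S=65.9069, K−S=74.9231, hold=73.9379 ⇒ V=74.9231 exercise | (k=4,j=1): S=94.6575, K−S=46.1725, hold=47.0784 ⇒ V=47.0784 continue | (k=4,j=2): S=135.9500, K−S=4.8800, hold=20.5026 ⇒ V=20.5026 continue | (k=4,j=3): S=195.2555, K−S=0.0000, hold=4.8792 ⇒ V=4.8792 continue | (k=4,j=4): S=280.4318, K−S=0.0000, hold=0.3626 ⇒ V=0.3626 continue  boundary S*=65.9069
step 3: (k=3,j=0): S=78.9847, K−S=61.8453, hold=61.2868 ⇒ V=61.8453 exercise | (k=3,j=1): S=113.4403, K−S=27.3897, hold=34.2344 ⇒ V=34.2344 continue | (k=3,j=2): S=162.9263, K−S=0.0000, hold=13.0020 ⇒ V=13.0020 continue | (k=3,j=3): S=233.9997, K−S=0.0000, hold=2.7182 ⇒ V=2.7182 continue  boundary S*=78.9847
step 2: (k=2,j=0): S=94.6575, K−S=46.1725, hold=48.4105 ⇒ V=48.4105 continue | (k=2,j=1): S=135.9500, K−S=4.8800, hold=23.9965 ⇒ V=23.9965 continue | (k=2,j=2): S=195.2555, K−S=0.0000, hold=8.0683 ⇒ V=8.0683 continue  boundary S*=-
step 1: (k=1,j=0): S=113.4403, K−S=27.3897, hold=36.5752 ⇒ V=36.5752 continue | (k=1,j=1): S=162.9263, K−S=0.0000, hold=16.3280 ⇒ V=16.3280 continue  boundary S*=-
step 0: (k=0,j=0): S=135.9500, K−S=4.8800, hold=26.7848 ⇒ V=26.7848 continue  boundary S*=-

price = 26.7848
boundary = - - - 78.9847 65.9069 78.9847 94.6575 113.4403
tree:
26.7848
36.5752 16.3280
48.4105 23.9965 8.0683
61.8453 34.2344 13.0020 2.7182
74.9231 47.0784 20.5026 4.8792 0.3626
85.8355 61.8453 31.4056 8.7189 0.6945 0.0000
94.9412 74.9231 46.1725 15.4999 1.3302 0.0000 0.0000
102.5391 85.8355 61.8453 27.3897 2.5478 0.0000 0.0000 0.0000
108.8791 94.9412 74.9231 46.1725 4.8800 0.0000 0.0000 0.0000 0.0000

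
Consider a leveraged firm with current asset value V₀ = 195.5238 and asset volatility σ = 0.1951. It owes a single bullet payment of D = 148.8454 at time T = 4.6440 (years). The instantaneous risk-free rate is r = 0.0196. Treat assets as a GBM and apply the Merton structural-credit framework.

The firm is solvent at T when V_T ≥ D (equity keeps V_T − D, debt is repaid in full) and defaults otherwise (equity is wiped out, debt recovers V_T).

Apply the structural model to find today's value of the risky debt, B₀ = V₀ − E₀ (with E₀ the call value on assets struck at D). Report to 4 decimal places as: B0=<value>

B0=128.6607

Apply the equity-as-call identities (strike 148.8454, horizon 4.6440 years):
d₁ = [ln(V₀/D) + (r + σ²/2)T] / (σ√T)
   = [ln(195.5238/148.8454) + (0.0196 + 0.5·0.1951²)·4.6440] / (0.1951·√4.6440)
   = [0.272774 + 0.179407] / 0.420439 = 1.075496
d₂ = d₁ − σ√T = 1.075496 − 0.420439 = 0.655057
N(d₁) = 0.858924,  N(d₂) = 0.743784,  e^(−rT) = 0.912997
E₀ = V₀·N(d₁) − D·e^(−rT)·N(d₂)
   = 195.5238·0.858924 − 148.8454·0.912997·0.743784 = 66.863110
B₀ = V₀ − E₀ = 195.5238 − 66.863110 = 128.660690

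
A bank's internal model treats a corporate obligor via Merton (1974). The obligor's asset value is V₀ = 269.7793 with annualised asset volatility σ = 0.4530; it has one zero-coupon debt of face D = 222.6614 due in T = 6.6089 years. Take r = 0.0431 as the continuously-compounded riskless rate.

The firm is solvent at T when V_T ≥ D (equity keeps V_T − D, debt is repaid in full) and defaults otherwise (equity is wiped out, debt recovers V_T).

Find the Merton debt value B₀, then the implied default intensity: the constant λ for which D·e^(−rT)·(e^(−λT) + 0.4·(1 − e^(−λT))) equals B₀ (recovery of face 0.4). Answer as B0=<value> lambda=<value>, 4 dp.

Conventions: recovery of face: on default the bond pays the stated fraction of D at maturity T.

With assets at 269.7793 and a single debt payment of 222.6614 at 6.6089 years:
d₁ = [ln(V₀/D) + (r + σ²/2)T] / (σ√T)
   = [ln(269.7793/222.6614) + (0.0431 + 0.5·0.4530²)·6.6089] / (0.4530·√6.6089)
   = [0.191952 + 0.962946] / 1.164562 = 0.991702
d₂ = d₁ − σ√T = 0.991702 − 1.164562 = -0.172861
N(d₁) = 0.839328,  N(d₂) = 0.431380,  e^(−rT) = 0.752132
E₀ = V₀·N(d₁) − D·e^(−rT)·N(d₂)
   = 269.7793·0.839328 − 222.6614·0.752132·0.431380 = 154.189847
B₀ = V₀ − E₀ = 269.7793 − 154.189847 = 115.589453
e^(−λT) = (B₀·e^(rT)/D − 0.4)/(1 − 0.4) = (115.5895·1.329554/222.6614 − 0.4)/0.6 = 0.48367857
λ = −ln(0.48367857)/6.6089 = 0.109903

B0=115.5895 lambda=0.1099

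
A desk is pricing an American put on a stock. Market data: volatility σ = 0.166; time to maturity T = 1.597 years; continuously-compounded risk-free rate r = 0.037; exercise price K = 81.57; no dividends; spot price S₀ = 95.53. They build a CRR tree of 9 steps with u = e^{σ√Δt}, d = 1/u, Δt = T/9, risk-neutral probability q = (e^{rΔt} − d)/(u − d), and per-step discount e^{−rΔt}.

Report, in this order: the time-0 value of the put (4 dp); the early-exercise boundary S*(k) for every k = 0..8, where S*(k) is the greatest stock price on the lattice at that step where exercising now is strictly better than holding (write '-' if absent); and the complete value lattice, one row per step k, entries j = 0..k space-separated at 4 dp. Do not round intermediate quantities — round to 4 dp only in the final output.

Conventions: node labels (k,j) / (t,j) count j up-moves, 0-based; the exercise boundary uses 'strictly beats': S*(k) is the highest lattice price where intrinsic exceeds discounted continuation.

price = 1.5897
boundary = - - - - - 67.3437 62.7955 67.3437 72.2214
tree:
1.5897
2.6080 0.7050
4.1774 1.2464 0.2328
6.5064 2.1607 0.4499 0.0429
9.8063 3.6561 0.8593 0.0918 0.0000
14.2263 6.0023 1.6175 0.1964 0.0000 0.0000
18.7745 9.4797 2.9881 0.4203 0.0000 0.0000 0.0000
23.0155 14.2263 5.3814 0.8993 0.0000 0.0000 0.0000 0.0000
26.9701 18.7745 9.3486 1.9244 0.0000 0.0000 0.0000 0.0000 0.0000
30.6577 23.0155 14.2263 4.1177 0.0000 0.0000 0.0000 0.0000 0.0000 0.0000

Δt=0.17744  u=1.07243  d=0.93246  q=0.52959  discount=0.99346
step 9 (expiry): payoffs max(K−S,0) = 30.6577 23.0155 14.2263 4.1177 0.0000 0.0000 0.0000 0.0000 0.0000 0.0000
step 8: (k=8,j=0): S=54.5999, K−S=26.9701, hold=26.4363 ⇒ V=26.9701 exercise | (k=8,j=1): S=62.7955, K−S=18.7745, hold=18.2407 ⇒ V=18.7745 exercise | (k=8,j=2): S=72.2214, K−S=9.3486, hold=8.8148 ⇒ V=9.3486 exercise | (k=8,j=3): S=83.0621, K−S=0.0000, hold=1.9244 ⇒ V=1.9244 continue | (k=8,j=4): S=95.5300, K−S=0.0000, hold=0.0000 ⇒ V=0.0000 continue | (k=8,j=5): S=109.8694, K−S=0.0000, hold=0.0000 ⇒ V=0.0000 continue | (k=8,j=6): S=126.3612, K−S=0.0000, hold=0.0000 ⇒ V=0.0000 continue | (k=8,j=7): S=145.3285, K−S=0.0000, hold=0.0000 ⇒ V=0.0000 continue | (k=8,j=8): S=167.1429, K−S=0.0000, hold=0.0000 ⇒ V=0.0000 continue  boundary S*=72.2214
step 7: (k=7,j=0): S=58.5545, K−S=23.0155, hold=22.4817 ⇒ V=23.0155 exercise | (k=7,j=1): S=67.3437, K−S=14.2263, hold=13.6925 ⇒ V=14.2263 exercise | (k=7,j=2): S=77.4523, K−S=4.1177, hold=5.3814 ⇒ V=5.3814 continue | (k=7,j=3): S=89.0782, K−S=0.0000, hold=0.8993 ⇒ V=0.8993 continue | (k=7,j=4): S=102.4491, K−S=0.0000, hold=0.0000 ⇒ V=0.0000 continue | (k=7,j=5): S=117.8271, K−S=0.0000, hold=0.0000 ⇒ V=0.0000 continue | (k=7,j=6): S=135.5134, K−S=0.0000, hold=0.0000 ⇒ V=0.0000 continue | (k=7,j=7): S=155.8545, K−S=0.0000, hold=0.0000 ⇒ V=0.0000 continue  boundary S*=67.3437
step 6: (k=6,j=0): S=62.7955, K−S=18.7745, hold=18.2407 ⇒ V=18.7745 exercise | (k=6,j=1): S=72.2214, K−S=9.3486, hold=9.4797 ⇒ V=9.4797 continue | (k=6,j=2): S=83.0621, K−S=0.0000, hold=2.9881 ⇒ V=2.9881 continue | (k=6,j=3): S=95.5300, K−S=0.0000, hold=0.4203 ⇒ V=0.4203 continue | (k=6,j=4): S=109.8694, K−S=0.0000, hold=0.0000 ⇒ V=0.0000 continue | (k=6,j=5): S=126.3612, K−S=0.0000, hold=0.0000 ⇒ V=0.0000 continue | (k=6,j=6): S=145.3285, K−S=0.0000, hold=0.0000 ⇒ V=0.0000 continue  boundary S*=62.7955
step 5: (k=5,j=0): S=67.3437, K−S=14.2263, hold=13.7614 ⇒ V=14.2263 exercise | (k=5,j=1): S=77.4523, K−S=4.1177, hold=6.0023 ⇒ V=6.0023 continue | (k=5,j=2): S=89.0782, K−S=0.0000, hold=1.6175 ⇒ V=1.6175 continue | (k=5,j=3): S=102.4491, K−S=0.0000, hold=0.1964 ⇒ V=0.1964 continue | (k=5,j=4): S=117.8271, K−S=0.0000, hold=0.0000 ⇒ V=0.0000 continue | (k=5,j=5): S=135.5134, K−S=0.0000, hold=0.0000 ⇒ V=0.0000 continue  boundary S*=67.3437
step 4: (k=4,j=0): S=72.2214, K−S=9.3486, hold=9.8063 ⇒ V=9.8063 continue | (k=4,j=1): S=83.0621, K−S=0.0000, hold=3.6561 ⇒ V=3.6561 continue | (k=4,j=2): S=95.5300, K−S=0.0000, hold=0.8593 ⇒ V=0.8593 continue | (k=4,j=3): S=109.8694, K−S=0.0000, hold=0.0918 ⇒ V=0.0918 continue | (k=4,j=4): S=126.3612, K−S=0.0000, hold=0.0000 ⇒ V=0.0000 continue  boundary S*=-
step 3: (k=3,j=0): S=77.4523, K−S=4.1177, hold=6.5064 ⇒ V=6.5064 continue | (k=3,j=1): S=89.0782, K−S=0.0000, hold=2.1607 ⇒ V=2.1607 continue | (k=3,j=2): S=102.4491, K−S=0.0000, hold=0.4499 ⇒ V=0.4499 continue | (k=3,j=3): S=117.8271, K−S=0.0000, hold=0.0429 ⇒ V=0.0429 continue  boundary S*=-
step 2: (k=2,j=0): S=83.0621, K−S=0.0000, hold=4.1774 ⇒ V=4.1774 continue | (k=2,j=1): S=95.5300, K−S=0.0000, hold=1.2464 ⇒ V=1.2464 continue | (k=2,j=2): S=109.8694, K−S=0.0000, hold=0.2328 ⇒ V=0.2328 continue  boundary S*=-
step 1: (k=1,j=0): S=89.0782, K−S=0.0000, hold=2.6080 ⇒ V=2.6080 continue | (k=1,j=1): S=102.4491, K−S=0.0000, hold=0.7050 ⇒ V=0.7050 continue  boundary S*=-
step 0: (k=0,j=0): S=95.5300, K−S=0.0000, hold=1.5897 ⇒ V=1.5897 continue  boundary S*=-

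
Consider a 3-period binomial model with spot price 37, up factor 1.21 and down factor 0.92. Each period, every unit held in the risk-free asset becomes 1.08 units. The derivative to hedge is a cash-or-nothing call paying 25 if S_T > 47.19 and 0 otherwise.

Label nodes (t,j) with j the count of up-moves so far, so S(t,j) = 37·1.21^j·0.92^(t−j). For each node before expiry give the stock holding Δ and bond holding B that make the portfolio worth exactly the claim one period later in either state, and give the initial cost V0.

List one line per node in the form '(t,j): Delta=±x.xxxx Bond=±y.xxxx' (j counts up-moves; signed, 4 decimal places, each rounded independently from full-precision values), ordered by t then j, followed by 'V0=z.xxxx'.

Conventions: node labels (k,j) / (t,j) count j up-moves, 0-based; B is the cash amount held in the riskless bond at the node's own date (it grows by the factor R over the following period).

Arbitrage-free pricing uses the up-move probability p* = (R−d)/(u−d) = 0.5517, discounting each step at R = 1.08.
Payoffs at expiry: V(3,0)=0.0000, V(3,1)=0.0000, V(3,2)=25.0000, V(3,3)=25.0000
Node (2,0) S=31.3168: V=(p*·0.0000+(1−p*)·0.0000)/1.08=0.0000; Δ=(0.0000−0.0000)/(37.8933−28.8115)=0.0000; B=V−Δ·S=0.0000
Node (2,1) S=41.1884: V=(p*·25.0000+(1−p*)·0.0000)/1.08=12.7714; Δ=(25.0000−0.0000)/(49.8380−37.8933)=2.0930; B=V−Δ·S=-73.4355
Node (2,2) S=54.1717: V=(p*·25.0000+(1−p*)·25.0000)/1.08=23.1481; Δ=(25.0000−25.0000)/(65.5478−49.8380)=0.0000; B=V−Δ·S=23.1481
Node (1,0) S=34.0400: V=(p*·12.7714+(1−p*)·0.0000)/1.08=6.5243; Δ=(12.7714−0.0000)/(41.1884−31.3168)=1.2938; B=V−Δ·S=-37.5149
Node (1,1) S=44.7700: V=(p*·23.1481+(1−p*)·12.7714)/1.08=17.1264; Δ=(23.1481−12.7714)/(54.1717−41.1884)=0.7992; B=V−Δ·S=-18.6555
Node (0,0) S=37.0000: V=(p*·17.1264+(1−p*)·6.5243)/1.08=11.4572; Δ=(17.1264−6.5243)/(44.7700−34.0400)=0.9881; B=V−Δ·S=-25.1016
As a check, the time-0 holding Δ(0,0)·S0 + B(0,0) comes to 11.4572 — exactly V0.

(0,0): Delta=0.9881 Bond=-25.1016
(1,0): Delta=1.2938 Bond=-37.5149
(1,1): Delta=0.7992 Bond=-18.6555
(2,0): Delta=0.0000 Bond=0.0000
(2,1): Delta=2.0930 Bond=-73.4355
(2,2): Delta=0.0000 Bond=23.1481
V0=11.4572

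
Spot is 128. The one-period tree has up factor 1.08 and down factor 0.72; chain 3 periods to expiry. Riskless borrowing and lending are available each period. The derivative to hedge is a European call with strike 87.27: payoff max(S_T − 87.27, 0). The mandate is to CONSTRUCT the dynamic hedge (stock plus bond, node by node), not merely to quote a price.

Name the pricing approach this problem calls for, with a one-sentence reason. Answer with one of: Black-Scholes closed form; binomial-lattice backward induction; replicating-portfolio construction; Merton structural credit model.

Key observation: the mandate to exhibit the hedge at every date and state singles out the replicating-portfolio construction on the 3-period tree with factors 1.08 and 0.72 from 128.

framework: replicating-portfolio construction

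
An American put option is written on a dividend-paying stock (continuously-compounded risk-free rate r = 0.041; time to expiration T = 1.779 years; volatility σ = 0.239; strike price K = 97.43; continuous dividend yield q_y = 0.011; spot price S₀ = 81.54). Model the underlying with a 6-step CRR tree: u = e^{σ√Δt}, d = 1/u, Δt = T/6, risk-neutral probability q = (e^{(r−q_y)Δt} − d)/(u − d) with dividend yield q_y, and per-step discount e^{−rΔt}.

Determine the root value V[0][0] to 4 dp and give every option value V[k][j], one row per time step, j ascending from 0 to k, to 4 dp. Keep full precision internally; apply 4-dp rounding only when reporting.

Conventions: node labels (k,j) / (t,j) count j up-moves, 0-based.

price = 18.4914
tree:
18.4914
25.8401 11.6445
34.5760 17.7149 5.9001
42.2459 25.8401 10.0779 1.8952
48.9799 34.5760 16.5965 3.8501 0.0000
54.8921 42.2459 25.8401 7.8217 0.0000 0.0000
60.0829 48.9799 34.5760 15.8900 0.0000 0.0000 0.0000

Δt=0.29650, u=1.13899, d=0.87797, q=0.50174, disc=e^(-rΔt)=0.98792
k=6 terminal: V=max(K-S,0) → 60.0829 48.9799 34.5760 15.8900 0.0000 0.0000 0.0000
k=5: j=0 S=42.5379 intr=54.8921 cont=53.8534 V=54.8921[EX]; j=1 S=55.1841 intr=42.2459 cont=41.2484 V=42.2459[EX]; j=2 S=71.5899 intr=25.8401 cont=24.8960 V=25.8401[EX]; j=3 S=92.8731 intr=4.5569 cont=7.8217 V=7.8217[hold]; j=4 S=120.4835 intr=0.0000 cont=0.0000 V=0.0000[hold]; j=5 S=156.3024 intr=0.0000 cont=0.0000 V=0.0000[hold]
k=4: j=0 S=48.4501 intr=48.9799 cont=47.9604 V=48.9799[EX]; j=1 S=62.8540 intr=34.5760 cont=33.6035 V=34.5760[EX]; j=2 S=81.5400 intr=15.8900 cont=16.5965 V=16.5965[hold]; j=3 S=105.7813 intr=0.0000 cont=3.8501 V=3.8501[hold]; j=4 S=137.2293 intr=0.0000 cont=0.0000 V=0.0000[hold]
k=3: j=0 S=55.1841 intr=42.2459 cont=41.2484 V=42.2459[EX]; j=1 S=71.5899 intr=25.8401 cont=25.2462 V=25.8401[EX]; j=2 S=92.8731 intr=4.5569 cont=10.0779 V=10.0779[hold]; j=3 S=120.4835 intr=0.0000 cont=1.8952 V=1.8952[hold]
k=2: j=0 S=62.8540 intr=34.5760 cont=33.6035 V=34.5760[EX]; j=1 S=81.5400 intr=15.8900 cont=17.7149 V=17.7149[hold]; j=2 S=105.7813 intr=0.0000 cont=5.9001 V=5.9001[hold]
k=1: j=0 S=71.5899 intr=25.8401 cont=25.8005 V=25.8401[EX]; j=1 S=92.8731 intr=4.5569 cont=11.6445 V=11.6445[hold]
k=0: j=0 S=81.5400 intr=15.8900 cont=18.4914 V=18.4914[hold]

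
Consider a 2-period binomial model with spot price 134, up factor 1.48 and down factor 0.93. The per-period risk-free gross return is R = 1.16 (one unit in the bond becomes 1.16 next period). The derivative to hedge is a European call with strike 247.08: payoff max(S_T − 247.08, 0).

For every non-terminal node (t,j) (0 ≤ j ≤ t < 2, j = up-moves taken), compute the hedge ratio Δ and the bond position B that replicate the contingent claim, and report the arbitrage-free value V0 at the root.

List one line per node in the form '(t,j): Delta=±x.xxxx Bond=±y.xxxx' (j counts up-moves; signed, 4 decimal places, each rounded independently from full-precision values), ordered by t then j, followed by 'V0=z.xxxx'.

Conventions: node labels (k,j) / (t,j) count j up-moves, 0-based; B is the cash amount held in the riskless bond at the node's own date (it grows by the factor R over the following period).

(0,0): Delta=0.2271 Bond=-24.4007
(1,0): Delta=0.0000 Bond=0.0000
(1,1): Delta=0.4257 Bond=-67.6853
V0=6.0346

Arbitrage-free pricing uses the up-move probability p* = (R−d)/(u−d) = 0.4182, discounting each step at R = 1.16.
Expiry values: V(2,0)=0.0000, V(2,1)=0.0000, V(2,2)=46.4336
Node (1,0) S=124.6200: V=(p*·0.0000+(1−p*)·0.0000)/1.16=0.0000; Δ=(0.0000−0.0000)/(184.4376−115.8966)=0.0000; B=V−Δ·S=0.0000
Node (1,1) S=198.3200: V=(p*·46.4336+(1−p*)·0.0000)/1.16=16.7394; Δ=(46.4336−0.0000)/(293.5136−184.4376)=0.4257; B=V−Δ·S=-67.6853
Node (0,0) S=134.0000: V=(p*·16.7394+(1−p*)·0.0000)/1.16=6.0346; Δ=(16.7394−0.0000)/(198.3200−124.6200)=0.2271; B=V−Δ·S=-24.4007
Sanity check at the root: Δ(0,0)·S0 + B(0,0) reproduces V0 = 6.0346.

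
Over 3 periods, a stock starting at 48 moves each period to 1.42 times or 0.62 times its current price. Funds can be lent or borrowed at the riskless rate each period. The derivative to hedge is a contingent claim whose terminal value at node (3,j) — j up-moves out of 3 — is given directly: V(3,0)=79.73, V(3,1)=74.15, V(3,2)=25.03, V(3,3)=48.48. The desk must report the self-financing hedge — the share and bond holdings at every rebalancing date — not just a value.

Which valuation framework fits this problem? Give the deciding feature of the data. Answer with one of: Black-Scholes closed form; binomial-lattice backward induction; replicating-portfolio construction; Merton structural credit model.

framework: replicating-portfolio construction

Key observation: since the answer must list Δ and B at each node of the 1.42/0.62 lattice on 48, the replicating-portfolio method — solving the two-state system at every node — is the one that applies.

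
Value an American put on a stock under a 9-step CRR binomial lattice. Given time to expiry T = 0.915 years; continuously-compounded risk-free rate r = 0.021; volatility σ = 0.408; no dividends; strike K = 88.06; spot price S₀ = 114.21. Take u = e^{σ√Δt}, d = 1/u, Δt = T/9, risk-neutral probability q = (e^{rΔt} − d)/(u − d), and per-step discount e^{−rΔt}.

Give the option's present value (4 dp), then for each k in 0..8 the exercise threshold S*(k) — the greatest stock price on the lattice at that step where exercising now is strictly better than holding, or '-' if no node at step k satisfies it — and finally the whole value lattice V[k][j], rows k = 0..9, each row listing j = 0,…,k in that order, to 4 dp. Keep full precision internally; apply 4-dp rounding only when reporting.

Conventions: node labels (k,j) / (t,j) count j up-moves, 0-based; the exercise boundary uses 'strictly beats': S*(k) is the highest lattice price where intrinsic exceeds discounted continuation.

price = 5.6745
boundary = - - - - - - 52.3258 59.5955 67.8753
tree:
5.6745
8.3004 2.8059
11.8570 4.4180 1.0419
16.4765 6.8191 1.7915 0.2205
22.1715 10.2741 3.0419 0.4215 0.0000
28.7455 15.0259 5.0834 0.8057 0.0000 0.0000
35.7342 21.1724 8.3193 1.5400 0.0000 0.0000 0.0000
42.1172 28.4645 13.2309 2.9436 0.0000 0.0000 0.0000 0.0000
47.7215 35.7342 20.1847 5.6265 0.0000 0.0000 0.0000 0.0000 0.0000
52.6422 42.1172 28.4645 10.7546 0.0000 0.0000 0.0000 0.0000 0.0000 0.0000

Δt=0.10167  u=1.13893  d=0.87801  q=0.47571  discount=0.99787
step 9 (expiry): payoffs max(K−S,0) = 52.6422 42.1172 28.4645 10.7546 0.0000 0.0000 0.0000 0.0000 0.0000 0.0000
step 8: (k=8,j=0): S=40.3385, K−S=47.7215, hold=47.5337 ⇒ V=47.7215 exercise | (k=8,j=1): S=52.3258, K−S=35.7342, hold=35.5464 ⇒ V=35.7342 exercise | (k=8,j=2): S=67.8753, K−S=20.1847, hold=19.9969 ⇒ V=20.1847 exercise | (k=8,j=3): S=88.0457, K−S=0.0143, hold=5.6265 ⇒ V=5.6265 continue | (k=8,j=4): S=114.2100, K−S=0.0000, hold=0.0000 ⇒ V=0.0000 continue | (k=8,j=5): S=148.1495, K−S=0.0000, hold=0.0000 ⇒ V=0.0000 continue | (k=8,j=6): S=192.1748, K−S=0.0000, hold=0.0000 ⇒ V=0.0000 continue | (k=8,j=7): S=249.2830, K−S=0.0000, hold=0.0000 ⇒ V=0.0000 continue | (k=8,j=8): S=323.3619, K−S=0.0000, hold=0.0000 ⇒ V=0.0000 continue  boundary S*=67.8753
step 7: (k=7,j=0): S=45.9428, K−S=42.1172, hold=41.9294 ⇒ V=42.1172 exercise | (k=7,j=1): S=59.5955, K−S=28.4645, hold=28.2767 ⇒ V=28.4645 exercise | (k=7,j=2): S=77.3054, K−S=10.7546, hold=13.2309 ⇒ V=13.2309 continue | (k=7,j=3): S=100.2781, K−S=0.0000, hold=2.9436 ⇒ V=2.9436 continue | (k=7,j=4): S=130.0775, K−S=0.0000, hold=0.0000 ⇒ V=0.0000 continue | (k=7,j=5): S=168.7324, K−S=0.0000, hold=0.0000 ⇒ V=0.0000 continue | (k=7,j=6): S=218.8742, K−S=0.0000, hold=0.0000 ⇒ V=0.0000 continue | (k=7,j=7): S=283.9166, K−S=0.0000, hold=0.0000 ⇒ V=0.0000 continue  boundary S*=59.5955
step 6: (k=6,j=0): S=52.3258, K−S=35.7342, hold=35.5464 ⇒ V=35.7342 exercise | (k=6,j=1): S=67.8753, K−S=20.1847, hold=21.1724 ⇒ V=21.1724 continue | (k=6,j=2): S=88.0457, K−S=0.0143, hold=8.3193 ⇒ V=8.3193 continue | (k=6,j=3): S=114.2100, K−S=0.0000, hold=1.5400 ⇒ V=1.5400 continue | (k=6,j=4): S=148.1495, K−S=0.0000, hold=0.0000 ⇒ V=0.0000 continue | (k=6,j=5): S=192.1748, K−S=0.0000, hold=0.0000 ⇒ V=0.0000 continue | (k=6,j=6): S=249.2830, K−S=0.0000, hold=0.0000 ⇒ V=0.0000 continue  boundary S*=52.3258
step 5: (k=5,j=0): S=59.5955, K−S=28.4645, hold=28.7455 ⇒ V=28.7455 continue | (k=5,j=1): S=77.3054, K−S=10.7546, hold=15.0259 ⇒ V=15.0259 continue | (k=5,j=2): S=100.2781, K−S=0.0000, hold=5.0834 ⇒ V=5.0834 continue | (k=5,j=3): S=130.0775, K−S=0.0000, hold=0.8057 ⇒ V=0.8057 continue | (k=5,j=4): S=168.7324, K−S=0.0000, hold=0.0000 ⇒ V=0.0000 continue | (k=5,j=5): S=218.8742, K−S=0.0000, hold=0.0000 ⇒ V=0.0000 continue  boundary S*=-
step 4: (k=4,j=0): S=67.8753, K−S=20.1847, hold=22.1715 ⇒ V=22.1715 continue | (k=4,j=1): S=88.0457, K−S=0.0143, hold=10.2741 ⇒ V=10.2741 continue | (k=4,j=2): S=114.2100, K−S=0.0000, hold=3.0419 ⇒ V=3.0419 continue | (k=4,j=3): S=148.1495, K−S=0.0000, hold=0.4215 ⇒ V=0.4215 continue | (k=4,j=4): S=192.1748, K−S=0.0000, hold=0.0000 ⇒ V=0.0000 continue  boundary S*=-
step 3: (k=3,j=0): S=77.3054, K−S=10.7546, hold=16.4765 ⇒ V=16.4765 continue | (k=3,j=1): S=100.2781, K−S=0.0000, hold=6.8191 ⇒ V=6.8191 continue | (k=3,j=2): S=130.0775, K−S=0.0000, hold=1.7915 ⇒ V=1.7915 continue | (k=3,j=3): S=168.7324, K−S=0.0000, hold=0.2205 ⇒ V=0.2205 continue  boundary S*=-
step 2: (k=2,j=0): S=88.0457, K−S=0.0143, hold=11.8570 ⇒ V=11.8570 continue | (k=2,j=1): S=114.2100, K−S=0.0000, hold=4.4180 ⇒ V=4.4180 continue | (k=2,j=2): S=148.1495, K−S=0.0000, hold=1.0419 ⇒ V=1.0419 continue  boundary S*=-
step 1: (k=1,j=0): S=100.2781, K−S=0.0000, hold=8.3004 ⇒ V=8.3004 continue | (k=1,j=1): S=130.0775, K−S=0.0000, hold=2.8059 ⇒ V=2.8059 continue  boundary S*=-
step 0: (k=0,j=0): S=114.2100, K−S=0.0000, hold=5.6745 ⇒ V=5.6745 continue  boundary S*=-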